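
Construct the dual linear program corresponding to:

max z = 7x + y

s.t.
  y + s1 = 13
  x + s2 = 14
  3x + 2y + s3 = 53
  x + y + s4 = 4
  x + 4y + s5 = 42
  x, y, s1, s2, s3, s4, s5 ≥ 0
Minimize: z = 13y1 + 14y2 + 53y3 + 4y4 + 42y5

Subject to:
  C1: -y2 - 3y3 - y4 - y5 ≤ -7
  C2: -y1 - 2y3 - y4 - 4y5 ≤ -1
  y1, y2, y3, y4, y5 ≥ 0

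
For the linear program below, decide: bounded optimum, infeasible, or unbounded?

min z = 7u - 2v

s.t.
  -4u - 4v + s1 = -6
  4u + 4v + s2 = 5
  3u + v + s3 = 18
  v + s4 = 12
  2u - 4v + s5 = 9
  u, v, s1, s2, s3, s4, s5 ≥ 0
The row 4u + 4v + s2 = 5 with s2 ≥ 0 requires 4u + 4v ≤ 5, while the row -4u - 4v + s1 = -6 with s1 ≥ 0 is equivalent to 4u + 4v ≥ 6. Together they would need 6 ≤ 4u + 4v ≤ 5, which is impossible since 6 > 5. No point satisfies all constraints.

Infeasible: no point satisfies all constraints simultaneously.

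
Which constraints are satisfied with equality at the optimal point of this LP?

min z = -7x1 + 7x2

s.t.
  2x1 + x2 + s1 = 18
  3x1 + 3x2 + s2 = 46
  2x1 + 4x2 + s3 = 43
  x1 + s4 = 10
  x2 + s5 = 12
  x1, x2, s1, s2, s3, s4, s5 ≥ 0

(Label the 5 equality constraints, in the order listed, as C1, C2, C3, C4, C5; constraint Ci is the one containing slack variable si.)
Optimal: x1 = 9, x2 = 0
Slack at optimum:
  C1: slack = 0 (binding)
  C2: slack = 19
  C3: slack = 25
  C4: slack = 1
  C5: slack = 12
  x1 ≥ 0: x1 = 9
  x2 ≥ 0: x2 = 0 (binding)
Binding constraints: C1, x2 ≥ 0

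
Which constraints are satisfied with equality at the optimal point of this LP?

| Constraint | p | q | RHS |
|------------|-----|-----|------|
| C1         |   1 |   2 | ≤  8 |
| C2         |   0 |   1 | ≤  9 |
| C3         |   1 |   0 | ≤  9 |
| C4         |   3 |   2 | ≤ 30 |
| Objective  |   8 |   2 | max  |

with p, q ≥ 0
Optimal: p = 8, q = 0
Slack at optimum:
  C1: slack = 0 (binding)
  C2: slack = 9
  C3: slack = 1
  C4: slack = 6
  p ≥ 0: p = 8
  q ≥ 0: q = 0 (binding)
Binding constraints: C1, q ≥ 0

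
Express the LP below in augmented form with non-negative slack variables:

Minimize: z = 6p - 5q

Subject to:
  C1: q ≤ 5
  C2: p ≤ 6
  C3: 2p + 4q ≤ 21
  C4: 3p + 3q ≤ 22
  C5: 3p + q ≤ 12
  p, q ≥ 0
min z = 6p - 5q

s.t.
  q + s1 = 5
  p + s2 = 6
  2p + 4q + s3 = 21
  3p + 3q + s4 = 22
  3p + q + s5 = 12
  p, q, s1, s2, s3, s4, s5 ≥ 0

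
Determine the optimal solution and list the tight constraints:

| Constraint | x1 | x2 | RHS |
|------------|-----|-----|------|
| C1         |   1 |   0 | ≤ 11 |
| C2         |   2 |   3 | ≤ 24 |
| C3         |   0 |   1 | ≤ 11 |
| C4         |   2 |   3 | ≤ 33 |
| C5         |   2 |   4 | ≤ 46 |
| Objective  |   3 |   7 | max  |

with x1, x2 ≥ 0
Optimal: x1 = 0, x2 = 8
Slack at optimum:
  C1: slack = 11
  C2: slack = 0 (binding)
  C3: slack = 3
  C4: slack = 9
  C5: slack = 14
  x1 ≥ 0: x1 = 0 (binding)
  x2 ≥ 0: x2 = 8
Binding constraints: C2, x1 ≥ 0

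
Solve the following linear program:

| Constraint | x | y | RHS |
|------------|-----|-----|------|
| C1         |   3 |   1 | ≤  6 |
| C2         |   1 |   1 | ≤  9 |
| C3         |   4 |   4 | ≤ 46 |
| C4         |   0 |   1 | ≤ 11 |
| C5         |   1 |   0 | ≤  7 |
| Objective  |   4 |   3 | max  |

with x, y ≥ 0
Each vertex is the intersection of two constraint boundaries that also satisfies all remaining constraints:
  x = 0 and y = 0 → (0, 0)
  3x + y = 6 and y = 0 → (2, 0)
  3x + y = 6 and x = 0 → (0, 6)

Evaluating z = 4x + 3y at each vertex:
  (0, 0): z = 0
  (2, 0): z = 8
  (0, 6): z = 18

The maximum is at (0, 6) with z = 18.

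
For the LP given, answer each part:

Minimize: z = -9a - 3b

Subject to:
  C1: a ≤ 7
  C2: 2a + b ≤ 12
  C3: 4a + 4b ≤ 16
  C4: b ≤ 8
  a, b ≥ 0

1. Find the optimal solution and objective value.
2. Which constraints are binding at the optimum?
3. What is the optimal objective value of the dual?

1. a = 4, b = 0, z = -36
2. C3, b ≥ 0
3. -36 (by strong duality, equal to the primal optimum)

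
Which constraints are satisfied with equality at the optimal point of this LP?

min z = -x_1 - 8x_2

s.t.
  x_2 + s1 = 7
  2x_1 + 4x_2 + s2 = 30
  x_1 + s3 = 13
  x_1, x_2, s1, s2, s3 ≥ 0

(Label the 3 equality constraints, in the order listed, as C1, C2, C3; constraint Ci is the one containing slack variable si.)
Optimal: x_1 = 1, x_2 = 7
Binding: C1, C2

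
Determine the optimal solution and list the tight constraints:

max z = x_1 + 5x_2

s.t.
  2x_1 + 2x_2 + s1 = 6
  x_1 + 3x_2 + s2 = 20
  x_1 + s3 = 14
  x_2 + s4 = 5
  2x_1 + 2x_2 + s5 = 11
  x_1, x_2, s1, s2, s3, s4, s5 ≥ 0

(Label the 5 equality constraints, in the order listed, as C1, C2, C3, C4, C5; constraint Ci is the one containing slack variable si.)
Optimal: x_1 = 0, x_2 = 3
Slack at optimum:
  C1: slack = 0 (binding)
  C2: slack = 11
  C3: slack = 14
  C4: slack = 2
  C5: slack = 5
  x_1 ≥ 0: x_1 = 0 (binding)
  x_2 ≥ 0: x_2 = 3
Binding constraints: C1, x_1 ≥ 0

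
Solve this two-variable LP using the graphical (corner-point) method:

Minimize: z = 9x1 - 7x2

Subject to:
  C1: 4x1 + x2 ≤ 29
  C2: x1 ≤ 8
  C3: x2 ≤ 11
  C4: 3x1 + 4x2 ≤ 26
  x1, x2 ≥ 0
Each vertex is the intersection of two constraint boundaries that also satisfies all remaining constraints:
  x1 = 0 and x2 = 0 → (0, 0)
  4x1 + x2 = 29 and x2 = 0 → (7.25, 0)
  4x1 + x2 = 29 and 3x1 + 4x2 = 26 → (6.923, 1.308)
  3x1 + 4x2 = 26 and x1 = 0 → (0, 6.5)

Evaluating z = 9x1 - 7x2 at each vertex:
  (0, 0): z = 0
  (7.25, 0): z = 65.25
  (6.923, 1.308): z = 53.15
  (0, 6.5): z = -45.5

The minimum is at (0, 6.5) with z = -45.5.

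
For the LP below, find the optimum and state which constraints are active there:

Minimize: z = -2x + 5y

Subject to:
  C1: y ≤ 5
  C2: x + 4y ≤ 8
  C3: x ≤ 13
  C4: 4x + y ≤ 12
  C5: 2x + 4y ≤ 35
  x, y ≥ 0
Optimal: x = 3, y = 0
Slack at optimum:
  C1: slack = 5
  C2: slack = 5
  C3: slack = 10
  C4: slack = 0 (binding)
  C5: slack = 29
  x ≥ 0: x = 3
  y ≥ 0: y = 0 (binding)
Binding constraints: C4, y ≥ 0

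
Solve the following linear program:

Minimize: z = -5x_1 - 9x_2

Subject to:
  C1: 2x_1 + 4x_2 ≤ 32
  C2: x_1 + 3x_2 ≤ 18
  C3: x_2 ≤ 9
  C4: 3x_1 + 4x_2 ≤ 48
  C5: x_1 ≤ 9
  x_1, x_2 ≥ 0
Each vertex is the intersection of two constraint boundaries that also satisfies all remaining constraints:
  x_1 = 0 and x_2 = 0 → (0, 0)
  x_1 = 9 and x_2 = 0 → (9, 0)
  x_1 + 3x_2 = 18 and x_1 = 9 → (9, 3)
  x_1 + 3x_2 = 18 and x_1 = 0 → (0, 6)

Evaluating z = -5x_1 - 9x_2 at each vertex:
  (0, 0): z = 0
  (9, 0): z = -45
  (9, 3): z = -72
  (0, 6): z = -54

The minimum is at (9, 3) with z = -72.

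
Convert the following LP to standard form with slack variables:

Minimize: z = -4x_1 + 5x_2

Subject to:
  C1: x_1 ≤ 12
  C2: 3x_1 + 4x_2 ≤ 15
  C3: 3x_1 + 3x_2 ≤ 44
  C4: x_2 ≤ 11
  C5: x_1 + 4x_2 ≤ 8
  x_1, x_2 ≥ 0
min z = -4x_1 + 5x_2

s.t.
  x_1 + s1 = 12
  3x_1 + 4x_2 + s2 = 15
  3x_1 + 3x_2 + s3 = 44
  x_2 + s4 = 11
  x_1 + 4x_2 + s5 = 8
  x_1, x_2, s1, s2, s3, s4, s5 ≥ 0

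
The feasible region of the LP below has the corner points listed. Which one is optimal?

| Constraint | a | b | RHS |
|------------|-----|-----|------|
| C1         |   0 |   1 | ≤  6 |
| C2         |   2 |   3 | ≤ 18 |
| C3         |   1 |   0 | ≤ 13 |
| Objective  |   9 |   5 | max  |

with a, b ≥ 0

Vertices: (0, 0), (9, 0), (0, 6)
Evaluating z = 9a + 5b at each vertex:
  (0, 0): z = 0
  (9, 0): z = 81
  (0, 6): z = 30

The largest value is z = 81, attained at (9, 0).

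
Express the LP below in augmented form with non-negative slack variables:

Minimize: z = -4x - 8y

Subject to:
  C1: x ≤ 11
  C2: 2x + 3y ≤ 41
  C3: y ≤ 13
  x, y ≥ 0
min z = -4x - 8y

s.t.
  x + s1 = 11
  2x + 3y + s2 = 41
  y + s3 = 13
  x, y, s1, s2, s3 ≥ 0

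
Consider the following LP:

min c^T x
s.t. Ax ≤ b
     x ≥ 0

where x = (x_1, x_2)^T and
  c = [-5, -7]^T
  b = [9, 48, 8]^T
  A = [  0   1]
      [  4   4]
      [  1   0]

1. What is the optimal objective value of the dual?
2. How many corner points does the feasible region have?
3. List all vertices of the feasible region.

1. -78 (by strong duality, equal to the primal optimum)
2. 5
3. (0, 0), (8, 0), (8, 4), (3, 9), (0, 9)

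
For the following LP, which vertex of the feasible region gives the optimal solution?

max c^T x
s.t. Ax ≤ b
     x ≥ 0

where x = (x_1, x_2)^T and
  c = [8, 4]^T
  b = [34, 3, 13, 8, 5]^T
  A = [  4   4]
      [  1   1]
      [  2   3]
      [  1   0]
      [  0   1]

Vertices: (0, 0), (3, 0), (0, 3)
Evaluating z = 8x_1 + 4x_2 at each vertex:
  (0, 0): z = 0
  (3, 0): z = 24
  (0, 3): z = 12

The largest value is z = 24, attained at (3, 0).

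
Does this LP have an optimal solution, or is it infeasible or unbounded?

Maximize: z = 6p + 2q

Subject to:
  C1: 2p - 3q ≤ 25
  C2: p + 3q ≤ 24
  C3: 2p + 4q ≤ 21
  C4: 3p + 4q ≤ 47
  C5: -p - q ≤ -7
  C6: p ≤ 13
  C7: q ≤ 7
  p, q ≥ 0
The point (10.5, 0) satisfies every constraint, so the LP is feasible; the constraints give p ≤ 13 and q ≤ 7, which with p, q ≥ 0 keep the feasible region inside a bounded box. A feasible, bounded LP attains a finite optimum at a vertex.

Evaluating z = 6p + 2q at each vertex:
  (7, 0): z = 42
  (10.5, 0): z = 63
  (3.5, 3.5): z = 28

Feasible with finite optimum z* = 63 at (10.5, 0).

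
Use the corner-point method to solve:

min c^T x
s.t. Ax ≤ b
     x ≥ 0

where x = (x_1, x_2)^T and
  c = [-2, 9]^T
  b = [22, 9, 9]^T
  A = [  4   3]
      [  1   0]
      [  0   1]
Each vertex is the intersection of two constraint boundaries that also satisfies all remaining constraints:
  x_1 = 0 and x_2 = 0 → (0, 0)
  4x_1 + 3x_2 = 22 and x_2 = 0 → (5.5, 0)
  4x_1 + 3x_2 = 22 and x_1 = 0 → (0, 7.333)

Evaluating z = -2x_1 + 9x_2 at each vertex:
  (0, 0): z = 0
  (5.5, 0): z = -11
  (0, 7.333): z = 66

The minimum is at (5.5, 0) with z = -11.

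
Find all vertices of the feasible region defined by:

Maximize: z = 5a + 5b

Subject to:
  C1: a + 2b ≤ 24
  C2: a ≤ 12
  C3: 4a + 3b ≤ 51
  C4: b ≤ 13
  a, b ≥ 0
Each vertex is the intersection of two constraint boundaries that also satisfies all remaining constraints:
  a = 0 and b = 0 → (0, 0)
  a = 12 and b = 0 → (12, 0)
  a = 12 and 4a + 3b = 51 → (12, 1)
  a + 2b = 24 and 4a + 3b = 51 → (6, 9)
  a + 2b = 24 and a = 0 → (0, 12)

Vertices: (0, 0), (12, 0), (12, 1), (6, 9), (0, 12)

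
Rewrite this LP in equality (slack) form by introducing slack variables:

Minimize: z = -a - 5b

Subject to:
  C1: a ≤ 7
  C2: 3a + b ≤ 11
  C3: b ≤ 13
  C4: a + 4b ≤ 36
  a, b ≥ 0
min z = -a - 5b

s.t.
  a + s1 = 7
  3a + b + s2 = 11
  b + s3 = 13
  a + 4b + s4 = 36
  a, b, s1, s2, s3, s4 ≥ 0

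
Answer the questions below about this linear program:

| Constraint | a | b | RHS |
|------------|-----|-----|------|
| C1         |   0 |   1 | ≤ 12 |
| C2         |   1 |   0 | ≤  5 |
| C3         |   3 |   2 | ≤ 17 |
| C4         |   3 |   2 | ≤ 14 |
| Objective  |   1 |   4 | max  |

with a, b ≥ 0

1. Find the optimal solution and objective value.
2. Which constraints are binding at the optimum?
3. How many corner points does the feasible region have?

1. a = 0, b = 7, z = 28
2. C4, a ≥ 0
3. 3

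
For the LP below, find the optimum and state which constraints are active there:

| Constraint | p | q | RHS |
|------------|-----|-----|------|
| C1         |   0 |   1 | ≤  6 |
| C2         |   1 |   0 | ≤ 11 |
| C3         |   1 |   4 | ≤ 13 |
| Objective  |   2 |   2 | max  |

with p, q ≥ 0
Optimal: p = 11, q = 0.5
Binding: C2, C3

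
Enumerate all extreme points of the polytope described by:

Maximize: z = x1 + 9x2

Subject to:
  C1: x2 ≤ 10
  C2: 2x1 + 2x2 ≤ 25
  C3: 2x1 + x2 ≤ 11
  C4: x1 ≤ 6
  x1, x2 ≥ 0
Each vertex is the intersection of two constraint boundaries that also satisfies all remaining constraints:
  x1 = 0 and x2 = 0 → (0, 0)
  2x1 + x2 = 11 and x2 = 0 → (5.5, 0)
  x2 = 10 and 2x1 + x2 = 11 → (0.5, 10)
  x2 = 10 and x1 = 0 → (0, 10)

Vertices: (0, 0), (5.5, 0), (0.5, 10), (0, 10)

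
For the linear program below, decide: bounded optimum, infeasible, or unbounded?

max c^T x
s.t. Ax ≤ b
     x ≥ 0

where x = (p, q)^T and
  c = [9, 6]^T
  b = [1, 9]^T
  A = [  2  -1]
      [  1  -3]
Feasible point: (0, 0) satisfies every constraint, so the LP is feasible.
Direction d = (0, 1): for each constraint row a, a·d ≤ 0 —
  (2)(0) + (-1)(1) = -1 ≤ 0
  (1)(0) + (-3)(1) = -3 ≤ 0
and d ≥ 0, so (0, 0) + t·d stays feasible for every t ≥ 0. Along this ray z = 9p + 6q changes by 6 per unit t, so z → +∞.

Unbounded — the objective can increase without bound over the feasible region.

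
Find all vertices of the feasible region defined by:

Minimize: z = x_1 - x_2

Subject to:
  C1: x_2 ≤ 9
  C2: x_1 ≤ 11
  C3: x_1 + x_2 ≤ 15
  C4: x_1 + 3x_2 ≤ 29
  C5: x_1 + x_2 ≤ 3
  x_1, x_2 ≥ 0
Each vertex is the intersection of two constraint boundaries that also satisfies all remaining constraints:
  x_1 = 0 and x_2 = 0 → (0, 0)
  x_1 + x_2 = 3 and x_2 = 0 → (3, 0)
  x_1 + x_2 = 3 and x_1 = 0 → (0, 3)

Vertices: (0, 0), (3, 0), (0, 3)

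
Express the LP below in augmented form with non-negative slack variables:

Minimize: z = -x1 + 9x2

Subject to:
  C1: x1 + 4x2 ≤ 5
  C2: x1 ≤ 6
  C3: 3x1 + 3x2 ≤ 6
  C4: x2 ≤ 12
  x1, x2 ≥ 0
min z = -x1 + 9x2

s.t.
  x1 + 4x2 + s1 = 5
  x1 + s2 = 6
  3x1 + 3x2 + s3 = 6
  x2 + s4 = 12
  x1, x2, s1, s2, s3, s4 ≥ 0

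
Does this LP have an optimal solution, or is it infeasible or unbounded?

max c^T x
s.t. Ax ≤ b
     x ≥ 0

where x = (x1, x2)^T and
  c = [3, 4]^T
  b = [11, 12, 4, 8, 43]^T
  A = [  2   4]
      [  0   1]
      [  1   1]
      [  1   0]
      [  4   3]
The point (2.5, 1.5) satisfies every constraint, so the LP is feasible; the constraints give x1 ≤ 8 and x2 ≤ 12, which with x1, x2 ≥ 0 keep the feasible region inside a bounded box. A feasible, bounded LP attains a finite optimum at a vertex.

Evaluating z = 3x1 + 4x2 at each vertex:
  (0, 0): z = 0
  (4, 0): z = 12
  (2.5, 1.5): z = 13.5
  (0, 2.75): z = 11

Feasible with finite optimum z* = 13.5 at (2.5, 1.5).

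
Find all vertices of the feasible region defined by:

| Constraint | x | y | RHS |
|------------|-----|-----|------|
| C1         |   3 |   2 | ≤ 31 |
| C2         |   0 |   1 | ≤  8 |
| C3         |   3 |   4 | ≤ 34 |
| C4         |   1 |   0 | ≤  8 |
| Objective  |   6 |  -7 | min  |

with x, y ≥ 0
Each vertex is the intersection of two constraint boundaries that also satisfies all remaining constraints:
  x = 0 and y = 0 → (0, 0)
  x = 8 and y = 0 → (8, 0)
  3x + 4y = 34 and x = 8 → (8, 2.5)
  y = 8 and 3x + 4y = 34 → (0.6667, 8)
  y = 8 and x = 0 → (0, 8)

Vertices: (0, 0), (8, 0), (8, 2.5), (0.6667, 8), (0, 8)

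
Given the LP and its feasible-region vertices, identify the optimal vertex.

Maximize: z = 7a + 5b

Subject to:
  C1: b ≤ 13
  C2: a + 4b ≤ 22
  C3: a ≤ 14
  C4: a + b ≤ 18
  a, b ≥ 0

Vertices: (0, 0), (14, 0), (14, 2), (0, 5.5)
(14, 2) with z = 108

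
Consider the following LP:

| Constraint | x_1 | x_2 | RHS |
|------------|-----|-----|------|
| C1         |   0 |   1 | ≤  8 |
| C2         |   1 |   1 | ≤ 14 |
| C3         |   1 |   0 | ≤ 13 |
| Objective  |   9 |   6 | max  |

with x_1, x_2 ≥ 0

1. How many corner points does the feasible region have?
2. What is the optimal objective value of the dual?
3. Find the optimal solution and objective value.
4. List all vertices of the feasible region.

1. 5
2. 123 (by strong duality, equal to the primal optimum)
3. x_1 = 13, x_2 = 1, z = 123
4. (0, 0), (13, 0), (13, 1), (6, 8), (0, 8)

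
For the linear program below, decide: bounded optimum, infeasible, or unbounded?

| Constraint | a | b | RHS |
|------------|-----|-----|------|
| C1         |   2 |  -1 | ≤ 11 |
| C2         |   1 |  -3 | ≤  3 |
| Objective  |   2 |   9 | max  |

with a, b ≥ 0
Feasible point: (0, 0) satisfies every constraint, so the LP is feasible.
Direction d = (0, 1): for each constraint row a, a·d ≤ 0 —
  (2)(0) + (-1)(1) = -1 ≤ 0
  (1)(0) + (-3)(1) = -3 ≤ 0
and d ≥ 0, so (0, 0) + t·d stays feasible for every t ≥ 0. Along this ray z = 2a + 9b changes by 9 per unit t, so z → +∞.

Unbounded — the objective can increase without bound over the feasible region.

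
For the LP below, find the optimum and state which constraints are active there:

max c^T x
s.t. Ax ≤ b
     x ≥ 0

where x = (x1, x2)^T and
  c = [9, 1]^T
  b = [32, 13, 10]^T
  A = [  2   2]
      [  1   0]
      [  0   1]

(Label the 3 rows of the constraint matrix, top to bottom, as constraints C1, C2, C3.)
Optimal: x1 = 13, x2 = 3
Slack at optimum:
  C1: slack = 0 (binding)
  C2: slack = 0 (binding)
  C3: slack = 7
  x1 ≥ 0: x1 = 13
  x2 ≥ 0: x2 = 3
Binding constraints: C1, C2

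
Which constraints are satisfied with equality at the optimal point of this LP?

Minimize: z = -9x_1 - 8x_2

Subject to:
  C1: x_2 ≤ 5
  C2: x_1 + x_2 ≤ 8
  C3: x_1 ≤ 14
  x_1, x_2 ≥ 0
Optimal: x_1 = 8, x_2 = 0
Slack at optimum:
  C1: slack = 5
  C2: slack = 0 (binding)
  C3: slack = 6
  x_1 ≥ 0: x_1 = 8
  x_2 ≥ 0: x_2 = 0 (binding)
Binding constraints: C2, x_2 ≥ 0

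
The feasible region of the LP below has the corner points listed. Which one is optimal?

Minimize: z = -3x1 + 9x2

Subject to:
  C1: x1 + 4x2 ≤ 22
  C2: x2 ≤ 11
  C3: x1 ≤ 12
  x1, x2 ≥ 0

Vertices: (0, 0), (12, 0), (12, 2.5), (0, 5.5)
(12, 0) with z = -36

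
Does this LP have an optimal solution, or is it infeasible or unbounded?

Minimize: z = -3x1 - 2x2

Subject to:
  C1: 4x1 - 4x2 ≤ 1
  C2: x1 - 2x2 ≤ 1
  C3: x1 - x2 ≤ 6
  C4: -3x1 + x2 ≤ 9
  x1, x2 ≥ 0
Feasible point: (0, 0) satisfies every constraint, so the LP is feasible.
Direction d = (1, 1): for each constraint row a, a·d ≤ 0 —
  (4)(1) + (-4)(1) = 0 ≤ 0
  (1)(1) + (-2)(1) = -1 ≤ 0
  (1)(1) + (-1)(1) = 0 ≤ 0
  (-3)(1) + (1)(1) = -2 ≤ 0
and d ≥ 0, so (0, 0) + t·d stays feasible for every t ≥ 0. Along this ray z = -3x1 - 2x2 changes by -5 per unit t, so z → −∞.

The LP is unbounded; z can be made arbitrarily small.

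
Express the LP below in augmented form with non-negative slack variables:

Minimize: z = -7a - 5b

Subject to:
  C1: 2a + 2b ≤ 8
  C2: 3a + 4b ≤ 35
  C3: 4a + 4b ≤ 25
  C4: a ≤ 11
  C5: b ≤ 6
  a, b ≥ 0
min z = -7a - 5b

s.t.
  2a + 2b + s1 = 8
  3a + 4b + s2 = 35
  4a + 4b + s3 = 25
  a + s4 = 11
  b + s5 = 6
  a, b, s1, s2, s3, s4, s5 ≥ 0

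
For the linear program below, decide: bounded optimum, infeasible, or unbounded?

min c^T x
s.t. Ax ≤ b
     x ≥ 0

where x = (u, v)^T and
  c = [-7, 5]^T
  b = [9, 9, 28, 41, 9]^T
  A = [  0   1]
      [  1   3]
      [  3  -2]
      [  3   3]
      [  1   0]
The point (9, 0) satisfies every constraint, so the LP is feasible; the constraints give u ≤ 9 and v ≤ 9, which with u, v ≥ 0 keep the feasible region inside a bounded box. A feasible, bounded LP attains a finite optimum at a vertex.

Bounded optimum: z* = -63 at (9, 0).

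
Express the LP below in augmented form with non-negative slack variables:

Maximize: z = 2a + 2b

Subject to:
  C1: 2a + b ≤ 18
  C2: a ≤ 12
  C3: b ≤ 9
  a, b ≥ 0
max z = 2a + 2b

s.t.
  2a + b + s1 = 18
  a + s2 = 12
  b + s3 = 9
  a, b, s1, s2, s3 ≥ 0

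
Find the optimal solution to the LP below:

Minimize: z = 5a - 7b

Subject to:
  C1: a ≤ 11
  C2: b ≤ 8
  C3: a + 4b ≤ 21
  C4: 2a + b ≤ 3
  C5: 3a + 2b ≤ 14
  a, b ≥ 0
Each vertex is the intersection of two constraint boundaries that also satisfies all remaining constraints:
  a = 0 and b = 0 → (0, 0)
  2a + b = 3 and b = 0 → (1.5, 0)
  2a + b = 3 and a = 0 → (0, 3)

Evaluating z = 5a - 7b at each vertex:
  (0, 0): z = 0
  (1.5, 0): z = 7.5
  (0, 3): z = -21

The minimum is at (0, 3) with z = -21.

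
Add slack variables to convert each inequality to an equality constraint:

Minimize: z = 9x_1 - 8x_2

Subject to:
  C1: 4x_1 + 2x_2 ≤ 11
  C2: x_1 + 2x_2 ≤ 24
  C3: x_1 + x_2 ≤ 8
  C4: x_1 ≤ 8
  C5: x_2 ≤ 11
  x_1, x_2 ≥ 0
min z = 9x_1 - 8x_2

s.t.
  4x_1 + 2x_2 + s1 = 11
  x_1 + 2x_2 + s2 = 24
  x_1 + x_2 + s3 = 8
  x_1 + s4 = 8
  x_2 + s5 = 11
  x_1, x_2, s1, s2, s3, s4, s5 ≥ 0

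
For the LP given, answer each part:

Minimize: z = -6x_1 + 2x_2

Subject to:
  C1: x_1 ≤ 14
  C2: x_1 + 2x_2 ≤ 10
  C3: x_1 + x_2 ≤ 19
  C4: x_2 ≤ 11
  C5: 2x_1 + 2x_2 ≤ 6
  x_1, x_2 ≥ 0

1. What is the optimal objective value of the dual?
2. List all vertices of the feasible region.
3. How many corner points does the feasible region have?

1. -18 (by strong duality, equal to the primal optimum)
2. (0, 0), (3, 0), (0, 3)
3. 3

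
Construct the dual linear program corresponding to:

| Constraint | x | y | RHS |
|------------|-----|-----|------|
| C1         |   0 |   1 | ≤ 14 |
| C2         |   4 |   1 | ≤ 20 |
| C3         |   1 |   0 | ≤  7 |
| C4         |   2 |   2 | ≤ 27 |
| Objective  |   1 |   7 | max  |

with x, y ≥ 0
Minimize: z = 14y1 + 20y2 + 7y3 + 27y4

Subject to:
  C1: -4y2 - y3 - 2y4 ≤ -1
  C2: -y1 - y2 - 2y4 ≤ -7
  y1, y2, y3, y4 ≥ 0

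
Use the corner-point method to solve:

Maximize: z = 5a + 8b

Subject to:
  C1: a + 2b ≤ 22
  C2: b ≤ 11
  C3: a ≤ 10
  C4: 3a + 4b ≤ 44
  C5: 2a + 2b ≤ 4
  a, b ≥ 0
Each vertex is the intersection of two constraint boundaries that also satisfies all remaining constraints:
  a = 0 and b = 0 → (0, 0)
  2a + 2b = 4 and b = 0 → (2, 0)
  2a + 2b = 4 and a = 0 → (0, 2)

Evaluating z = 5a + 8b at each vertex:
  (0, 0): z = 0
  (2, 0): z = 10
  (0, 2): z = 16

The maximum is at (0, 2) with z = 16.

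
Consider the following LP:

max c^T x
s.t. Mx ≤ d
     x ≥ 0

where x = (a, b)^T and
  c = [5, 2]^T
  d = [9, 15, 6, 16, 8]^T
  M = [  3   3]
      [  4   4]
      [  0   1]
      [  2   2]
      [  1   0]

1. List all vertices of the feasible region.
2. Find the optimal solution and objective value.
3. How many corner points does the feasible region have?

1. (0, 0), (3, 0), (0, 3)
2. a = 3, b = 0, z = 15
3. 3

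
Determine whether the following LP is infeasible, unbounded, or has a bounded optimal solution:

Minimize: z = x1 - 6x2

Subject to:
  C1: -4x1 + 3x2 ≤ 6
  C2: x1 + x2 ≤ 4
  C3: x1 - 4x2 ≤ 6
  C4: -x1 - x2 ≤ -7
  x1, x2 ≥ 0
C2 requires x1 + x2 ≤ 4, while C4 (-x1 - x2 ≤ -7) is equivalent to x1 + x2 ≥ 7. Together they would need 7 ≤ x1 + x2 ≤ 4, which is impossible since 7 > 4. No point satisfies all constraints.

Infeasible: no point satisfies all constraints simultaneously.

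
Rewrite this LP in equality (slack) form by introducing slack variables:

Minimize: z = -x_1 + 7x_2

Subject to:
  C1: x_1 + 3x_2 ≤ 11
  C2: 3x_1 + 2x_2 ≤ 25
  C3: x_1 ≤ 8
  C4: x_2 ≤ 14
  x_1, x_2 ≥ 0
min z = -x_1 + 7x_2

s.t.
  x_1 + 3x_2 + s1 = 11
  3x_1 + 2x_2 + s2 = 25
  x_1 + s3 = 8
  x_2 + s4 = 14
  x_1, x_2, s1, s2, s3, s4 ≥ 0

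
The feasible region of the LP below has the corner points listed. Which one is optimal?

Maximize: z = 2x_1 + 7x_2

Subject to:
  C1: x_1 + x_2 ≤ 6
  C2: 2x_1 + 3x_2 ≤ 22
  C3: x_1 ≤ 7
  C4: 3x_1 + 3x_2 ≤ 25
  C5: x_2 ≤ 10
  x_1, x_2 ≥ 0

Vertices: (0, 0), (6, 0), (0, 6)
(0, 6) with z = 42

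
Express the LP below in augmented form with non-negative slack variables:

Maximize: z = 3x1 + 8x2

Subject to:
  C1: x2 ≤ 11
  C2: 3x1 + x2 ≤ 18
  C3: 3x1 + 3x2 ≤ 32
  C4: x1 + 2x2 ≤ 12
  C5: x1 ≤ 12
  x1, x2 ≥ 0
max z = 3x1 + 8x2

s.t.
  x2 + s1 = 11
  3x1 + x2 + s2 = 18
  3x1 + 3x2 + s3 = 32
  x1 + 2x2 + s4 = 12
  x1 + s5 = 12
  x1, x2, s1, s2, s3, s4, s5 ≥ 0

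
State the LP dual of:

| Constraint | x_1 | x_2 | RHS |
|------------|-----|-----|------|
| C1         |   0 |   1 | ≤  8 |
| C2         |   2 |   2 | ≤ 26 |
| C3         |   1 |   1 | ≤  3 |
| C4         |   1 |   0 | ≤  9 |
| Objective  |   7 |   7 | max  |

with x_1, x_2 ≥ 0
Minimize: z = 8y1 + 26y2 + 3y3 + 9y4

Subject to:
  C1: -2y2 - y3 - y4 ≤ -7
  C2: -y1 - 2y2 - y3 ≤ -7
  y1, y2, y3, y4 ≥ 0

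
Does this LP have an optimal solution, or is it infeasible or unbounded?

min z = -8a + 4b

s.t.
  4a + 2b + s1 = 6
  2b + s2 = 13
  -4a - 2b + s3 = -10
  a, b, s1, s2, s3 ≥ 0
The row 4a + 2b + s1 = 6 with s1 ≥ 0 requires 4a + 2b ≤ 6, while the row -4a - 2b + s3 = -10 with s3 ≥ 0 is equivalent to 4a + 2b ≥ 10. Together they would need 10 ≤ 4a + 2b ≤ 6, which is impossible since 10 > 6. No point satisfies all constraints.

Infeasible: no point satisfies all constraints simultaneously.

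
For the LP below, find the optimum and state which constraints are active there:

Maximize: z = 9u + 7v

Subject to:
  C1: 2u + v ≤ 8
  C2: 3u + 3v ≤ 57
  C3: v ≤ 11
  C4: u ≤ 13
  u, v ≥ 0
Optimal: u = 0, v = 8
Slack at optimum:
  C1: slack = 0 (binding)
  C2: slack = 33
  C3: slack = 3
  C4: slack = 13
  u ≥ 0: u = 0 (binding)
  v ≥ 0: v = 8
Binding constraints: C1, u ≥ 0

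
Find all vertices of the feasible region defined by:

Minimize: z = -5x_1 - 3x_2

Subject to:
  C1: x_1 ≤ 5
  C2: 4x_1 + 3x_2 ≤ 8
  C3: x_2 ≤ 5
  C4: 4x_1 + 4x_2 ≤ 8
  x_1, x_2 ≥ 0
Each vertex is the intersection of two constraint boundaries that also satisfies all remaining constraints:
  x_1 = 0 and x_2 = 0 → (0, 0)
  4x_1 + 3x_2 = 8 and 4x_1 + 4x_2 = 8 → (2, 0)
  4x_1 + 4x_2 = 8 and x_1 = 0 → (0, 2)

Vertices: (0, 0), (2, 0), (0, 2)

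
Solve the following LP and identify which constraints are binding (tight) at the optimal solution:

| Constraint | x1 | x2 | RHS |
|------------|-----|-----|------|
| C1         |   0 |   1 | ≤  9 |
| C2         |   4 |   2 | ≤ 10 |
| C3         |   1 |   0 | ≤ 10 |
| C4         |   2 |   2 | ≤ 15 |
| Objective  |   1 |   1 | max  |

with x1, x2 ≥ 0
Optimal: x1 = 0, x2 = 5
Slack at optimum:
  C1: slack = 4
  C2: slack = 0 (binding)
  C3: slack = 10
  C4: slack = 5
  x1 ≥ 0: x1 = 0 (binding)
  x2 ≥ 0: x2 = 5
Binding constraints: C2, x1 ≥ 0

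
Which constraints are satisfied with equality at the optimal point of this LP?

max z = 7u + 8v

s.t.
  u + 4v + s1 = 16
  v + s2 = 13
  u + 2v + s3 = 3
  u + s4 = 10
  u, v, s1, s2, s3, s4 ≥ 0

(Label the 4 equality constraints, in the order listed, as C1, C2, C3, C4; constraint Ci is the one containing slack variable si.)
Optimal: u = 3, v = 0
Binding: C3, v ≥ 0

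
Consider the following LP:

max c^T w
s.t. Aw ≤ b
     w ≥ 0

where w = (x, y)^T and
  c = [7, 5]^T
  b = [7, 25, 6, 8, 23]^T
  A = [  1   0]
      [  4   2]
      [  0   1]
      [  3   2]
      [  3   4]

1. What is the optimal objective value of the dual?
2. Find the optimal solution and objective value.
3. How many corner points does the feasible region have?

1. 20 (by strong duality, equal to the primal optimum)
2. x = 0, y = 4, z = 20
3. 3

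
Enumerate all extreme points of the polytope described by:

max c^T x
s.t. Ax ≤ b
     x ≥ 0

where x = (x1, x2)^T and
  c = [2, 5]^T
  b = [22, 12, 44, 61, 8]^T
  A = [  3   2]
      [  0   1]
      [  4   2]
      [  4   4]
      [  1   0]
Each vertex is the intersection of two constraint boundaries that also satisfies all remaining constraints:
  x1 = 0 and x2 = 0 → (0, 0)
  3x1 + 2x2 = 22 and x2 = 0 → (7.333, 0)
  3x1 + 2x2 = 22 and x1 = 0 → (0, 11)

Vertices: (0, 0), (7.333, 0), (0, 11)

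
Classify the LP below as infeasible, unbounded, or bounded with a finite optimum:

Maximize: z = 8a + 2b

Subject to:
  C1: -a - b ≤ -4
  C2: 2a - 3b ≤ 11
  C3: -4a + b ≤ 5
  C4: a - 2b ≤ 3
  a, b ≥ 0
Feasible point: (0, 4) satisfies every constraint, so the LP is feasible.
Direction d = (1, 1): for each constraint row a, a·d ≤ 0 —
  (-1)(1) + (-1)(1) = -2 ≤ 0
  (2)(1) + (-3)(1) = -1 ≤ 0
  (-4)(1) + (1)(1) = -3 ≤ 0
  (1)(1) + (-2)(1) = -1 ≤ 0
and d ≥ 0, so (0, 4) + t·d stays feasible for every t ≥ 0. Along this ray z = 8a + 2b changes by 10 per unit t, so z → +∞.

Unbounded — the objective can increase without bound over the feasible region.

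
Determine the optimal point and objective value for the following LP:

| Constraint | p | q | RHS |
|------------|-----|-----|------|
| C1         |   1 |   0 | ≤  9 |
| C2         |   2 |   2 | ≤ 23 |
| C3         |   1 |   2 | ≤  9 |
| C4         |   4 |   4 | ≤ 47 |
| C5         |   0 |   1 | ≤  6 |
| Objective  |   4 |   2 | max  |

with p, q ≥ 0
p = 9, q = 0, z = 36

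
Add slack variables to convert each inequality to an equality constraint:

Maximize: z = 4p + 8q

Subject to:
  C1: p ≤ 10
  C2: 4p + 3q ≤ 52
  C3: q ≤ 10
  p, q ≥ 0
max z = 4p + 8q

s.t.
  p + s1 = 10
  4p + 3q + s2 = 52
  q + s3 = 10
  p, q, s1, s2, s3 ≥ 0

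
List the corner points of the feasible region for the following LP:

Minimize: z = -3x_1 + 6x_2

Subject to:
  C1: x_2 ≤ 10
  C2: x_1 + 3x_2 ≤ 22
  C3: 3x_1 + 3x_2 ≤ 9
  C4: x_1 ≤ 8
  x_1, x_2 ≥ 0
Each vertex is the intersection of two constraint boundaries that also satisfies all remaining constraints:
  x_1 = 0 and x_2 = 0 → (0, 0)
  3x_1 + 3x_2 = 9 and x_2 = 0 → (3, 0)
  3x_1 + 3x_2 = 9 and x_1 = 0 → (0, 3)

Vertices: (0, 0), (3, 0), (0, 3)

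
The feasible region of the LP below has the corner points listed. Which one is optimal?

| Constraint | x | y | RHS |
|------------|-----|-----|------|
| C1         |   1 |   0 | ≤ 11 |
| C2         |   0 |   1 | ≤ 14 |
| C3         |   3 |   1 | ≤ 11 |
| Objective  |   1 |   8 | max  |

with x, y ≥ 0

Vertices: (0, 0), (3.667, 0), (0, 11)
(0, 11) with z = 88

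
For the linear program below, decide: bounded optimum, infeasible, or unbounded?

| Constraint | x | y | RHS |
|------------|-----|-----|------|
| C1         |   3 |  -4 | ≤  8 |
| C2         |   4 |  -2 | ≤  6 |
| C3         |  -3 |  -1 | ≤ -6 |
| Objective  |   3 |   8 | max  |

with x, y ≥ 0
Feasible point: (2, 1) satisfies every constraint, so the LP is feasible.
Direction d = (0, 1): for each constraint row a, a·d ≤ 0 —
  (3)(0) + (-4)(1) = -4 ≤ 0
  (4)(0) + (-2)(1) = -2 ≤ 0
  (-3)(0) + (-1)(1) = -1 ≤ 0
and d ≥ 0, so (2, 1) + t·d stays feasible for every t ≥ 0. Along this ray z = 3x + 8y changes by 8 per unit t, so z → +∞.

Unbounded — the objective can increase without bound over the feasible region.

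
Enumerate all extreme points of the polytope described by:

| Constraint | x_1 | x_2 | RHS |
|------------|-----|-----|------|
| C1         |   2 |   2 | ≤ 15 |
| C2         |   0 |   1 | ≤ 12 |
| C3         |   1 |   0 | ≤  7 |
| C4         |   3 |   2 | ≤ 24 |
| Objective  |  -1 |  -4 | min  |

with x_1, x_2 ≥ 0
Each vertex is the intersection of two constraint boundaries that also satisfies all remaining constraints:
  x_1 = 0 and x_2 = 0 → (0, 0)
  x_1 = 7 and x_2 = 0 → (7, 0)
  2x_1 + 2x_2 = 15 and x_1 = 7 → (7, 0.5)
  2x_1 + 2x_2 = 15 and x_1 = 0 → (0, 7.5)

Vertices: (0, 0), (7, 0), (7, 0.5), (0, 7.5)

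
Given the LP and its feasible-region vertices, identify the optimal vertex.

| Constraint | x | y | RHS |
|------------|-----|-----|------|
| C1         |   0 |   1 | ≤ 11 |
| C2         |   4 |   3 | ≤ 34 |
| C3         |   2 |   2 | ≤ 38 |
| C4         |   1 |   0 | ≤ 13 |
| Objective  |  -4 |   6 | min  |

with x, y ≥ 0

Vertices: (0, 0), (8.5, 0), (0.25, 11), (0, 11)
(8.5, 0) with z = -34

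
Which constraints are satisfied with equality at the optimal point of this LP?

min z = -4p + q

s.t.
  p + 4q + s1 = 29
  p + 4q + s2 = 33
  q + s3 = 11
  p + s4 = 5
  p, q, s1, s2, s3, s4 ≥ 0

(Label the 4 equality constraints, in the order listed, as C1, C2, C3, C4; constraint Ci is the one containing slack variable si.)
Optimal: p = 5, q = 0
Slack at optimum:
  C1: slack = 24
  C2: slack = 28
  C3: slack = 11
  C4: slack = 0 (binding)
  p ≥ 0: p = 5
  q ≥ 0: q = 0 (binding)
Binding constraints: C4, q ≥ 0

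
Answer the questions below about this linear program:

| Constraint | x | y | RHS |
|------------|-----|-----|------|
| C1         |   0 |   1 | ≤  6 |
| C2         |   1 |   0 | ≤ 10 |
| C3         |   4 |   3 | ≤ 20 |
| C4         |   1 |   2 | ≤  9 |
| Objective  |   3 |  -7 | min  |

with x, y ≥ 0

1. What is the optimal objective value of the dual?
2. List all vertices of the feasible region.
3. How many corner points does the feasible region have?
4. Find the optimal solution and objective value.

1. -31.5 (by strong duality, equal to the primal optimum)
2. (0, 0), (5, 0), (2.6, 3.2), (0, 4.5)
3. 4
4. x = 0, y = 4.5, z = -31.5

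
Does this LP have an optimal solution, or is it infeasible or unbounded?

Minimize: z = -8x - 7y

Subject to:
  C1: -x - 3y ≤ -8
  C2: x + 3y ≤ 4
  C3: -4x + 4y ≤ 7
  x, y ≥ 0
C2 requires x + 3y ≤ 4, while C1 (-x - 3y ≤ -8) is equivalent to x + 3y ≥ 8. Together they would need 8 ≤ x + 3y ≤ 4, which is impossible since 8 > 4. No point satisfies all constraints.

Infeasible — the constraint set is empty.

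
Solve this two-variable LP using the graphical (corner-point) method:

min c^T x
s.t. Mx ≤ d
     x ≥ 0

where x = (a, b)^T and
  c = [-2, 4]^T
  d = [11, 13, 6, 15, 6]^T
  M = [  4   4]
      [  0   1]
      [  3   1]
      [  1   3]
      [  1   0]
a = 2, b = 0, z = -4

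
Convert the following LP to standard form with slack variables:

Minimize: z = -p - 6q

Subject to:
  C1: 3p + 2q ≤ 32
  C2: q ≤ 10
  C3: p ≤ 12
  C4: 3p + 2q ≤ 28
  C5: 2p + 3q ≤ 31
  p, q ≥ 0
min z = -p - 6q

s.t.
  3p + 2q + s1 = 32
  q + s2 = 10
  p + s3 = 12
  3p + 2q + s4 = 28
  2p + 3q + s5 = 31
  p, q, s1, s2, s3, s4, s5 ≥ 0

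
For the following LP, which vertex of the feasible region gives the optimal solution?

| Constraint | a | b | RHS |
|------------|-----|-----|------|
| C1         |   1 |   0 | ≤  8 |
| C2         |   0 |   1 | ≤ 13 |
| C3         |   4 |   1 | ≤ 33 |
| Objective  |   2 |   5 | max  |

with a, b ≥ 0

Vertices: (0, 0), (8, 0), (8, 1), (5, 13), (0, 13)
Evaluating z = 2a + 5b at each vertex:
  (0, 0): z = 0
  (8, 0): z = 16
  (8, 1): z = 21
  (5, 13): z = 75
  (0, 13): z = 65

The largest value is z = 75, attained at (5, 13).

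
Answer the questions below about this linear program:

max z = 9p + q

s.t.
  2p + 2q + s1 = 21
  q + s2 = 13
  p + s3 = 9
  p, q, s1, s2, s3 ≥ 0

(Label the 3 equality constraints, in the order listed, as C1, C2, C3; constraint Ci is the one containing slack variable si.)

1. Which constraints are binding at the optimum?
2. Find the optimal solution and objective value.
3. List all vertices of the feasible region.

1. C1, C3
2. p = 9, q = 1.5, z = 82.5
3. (0, 0), (9, 0), (9, 1.5), (0, 10.5)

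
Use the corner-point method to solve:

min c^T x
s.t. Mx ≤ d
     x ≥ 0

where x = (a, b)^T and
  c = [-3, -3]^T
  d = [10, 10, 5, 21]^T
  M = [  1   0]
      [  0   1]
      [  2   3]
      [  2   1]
a = 2.5, b = 0, z = -7.5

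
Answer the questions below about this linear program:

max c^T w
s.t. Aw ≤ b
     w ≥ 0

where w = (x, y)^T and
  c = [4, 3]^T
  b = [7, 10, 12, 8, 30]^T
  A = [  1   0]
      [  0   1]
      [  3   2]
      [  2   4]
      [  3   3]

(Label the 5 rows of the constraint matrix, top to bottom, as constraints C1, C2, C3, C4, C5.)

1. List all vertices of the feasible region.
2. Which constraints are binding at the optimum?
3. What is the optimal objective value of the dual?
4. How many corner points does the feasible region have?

1. (0, 0), (4, 0), (0, 2)
2. C3, C4, y ≥ 0
3. 16 (by strong duality, equal to the primal optimum)
4. 3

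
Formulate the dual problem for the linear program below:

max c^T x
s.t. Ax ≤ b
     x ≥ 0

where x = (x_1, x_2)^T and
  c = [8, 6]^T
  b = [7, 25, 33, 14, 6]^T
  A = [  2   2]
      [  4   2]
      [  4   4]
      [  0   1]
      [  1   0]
Minimize: z = 7y1 + 25y2 + 33y3 + 14y4 + 6y5

Subject to:
  C1: -2y1 - 4y2 - 4y3 - y5 ≤ -8
  C2: -2y1 - 2y2 - 4y3 - y4 ≤ -6
  y1, y2, y3, y4, y5 ≥ 0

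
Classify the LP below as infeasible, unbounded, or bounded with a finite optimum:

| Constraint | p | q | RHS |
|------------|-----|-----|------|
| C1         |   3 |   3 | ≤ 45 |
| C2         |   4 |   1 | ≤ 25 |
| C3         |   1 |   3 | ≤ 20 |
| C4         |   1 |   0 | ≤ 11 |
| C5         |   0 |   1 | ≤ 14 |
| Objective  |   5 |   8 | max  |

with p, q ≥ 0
The point (5, 5) satisfies every constraint, so the LP is feasible; the constraints give p ≤ 11 and q ≤ 14, which with p, q ≥ 0 keep the feasible region inside a bounded box. A feasible, bounded LP attains a finite optimum at a vertex.

Evaluating z = 5p + 8q at each vertex:
  (0, 0): z = 0
  (6.25, 0): z = 31.25
  (5, 5): z = 65
  (0, 6.667): z = 53.33

The LP has an optimal solution: (5, 5) with z = 65.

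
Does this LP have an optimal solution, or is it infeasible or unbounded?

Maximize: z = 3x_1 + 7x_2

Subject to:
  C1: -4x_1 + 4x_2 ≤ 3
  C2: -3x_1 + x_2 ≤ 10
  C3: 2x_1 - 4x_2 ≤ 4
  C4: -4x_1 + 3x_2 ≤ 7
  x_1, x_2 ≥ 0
Feasible point: (0, 0) satisfies every constraint, so the LP is feasible.
Direction d = (1, 1): for each constraint row a, a·d ≤ 0 —
  (-4)(1) + (4)(1) = 0 ≤ 0
  (-3)(1) + (1)(1) = -2 ≤ 0
  (2)(1) + (-4)(1) = -2 ≤ 0
  (-4)(1) + (3)(1) = -1 ≤ 0
and d ≥ 0, so (0, 0) + t·d stays feasible for every t ≥ 0. Along this ray z = 3x_1 + 7x_2 changes by 10 per unit t, so z → +∞.

Unbounded: there is a feasible ray along which z → +∞.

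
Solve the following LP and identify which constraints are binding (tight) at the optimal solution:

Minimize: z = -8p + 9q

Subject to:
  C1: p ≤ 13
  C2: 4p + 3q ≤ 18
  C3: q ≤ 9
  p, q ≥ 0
Optimal: p = 4.5, q = 0
Slack at optimum:
  C1: slack = 8.5
  C2: slack = 0 (binding)
  C3: slack = 9
  p ≥ 0: p = 4.5
  q ≥ 0: q = 0 (binding)
Binding constraints: C2, q ≥ 0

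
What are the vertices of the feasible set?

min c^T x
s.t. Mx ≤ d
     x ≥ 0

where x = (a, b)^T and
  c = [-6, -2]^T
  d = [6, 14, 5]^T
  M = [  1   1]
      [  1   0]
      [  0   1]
Each vertex is the intersection of two constraint boundaries that also satisfies all remaining constraints:
  a = 0 and b = 0 → (0, 0)
  a + b = 6 and b = 0 → (6, 0)
  a + b = 6 and b = 5 → (1, 5)
  b = 5 and a = 0 → (0, 5)

Vertices: (0, 0), (6, 0), (1, 5), (0, 5)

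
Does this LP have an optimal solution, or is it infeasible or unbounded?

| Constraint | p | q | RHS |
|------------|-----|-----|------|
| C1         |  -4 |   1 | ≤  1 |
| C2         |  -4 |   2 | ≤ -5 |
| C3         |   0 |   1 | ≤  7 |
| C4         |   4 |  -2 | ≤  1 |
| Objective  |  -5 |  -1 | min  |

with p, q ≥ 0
C4 requires 4p - 2q ≤ 1, while C2 (-4p + 2q ≤ -5) is equivalent to 4p - 2q ≥ 5. Together they would need 5 ≤ 4p - 2q ≤ 1, which is impossible since 5 > 1. No point satisfies all constraints.

Infeasible: no point satisfies all constraints simultaneously.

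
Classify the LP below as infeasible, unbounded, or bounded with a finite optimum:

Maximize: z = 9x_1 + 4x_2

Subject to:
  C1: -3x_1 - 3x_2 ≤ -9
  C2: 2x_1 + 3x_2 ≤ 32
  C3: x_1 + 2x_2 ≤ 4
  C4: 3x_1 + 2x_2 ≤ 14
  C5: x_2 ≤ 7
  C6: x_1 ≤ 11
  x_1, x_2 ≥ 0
The point (4, 0) satisfies every constraint, so the LP is feasible; the constraints give x_1 ≤ 11 and x_2 ≤ 7, which with x_1, x_2 ≥ 0 keep the feasible region inside a bounded box. A feasible, bounded LP attains a finite optimum at a vertex.

The LP has an optimal solution: (4, 0) with z = 36.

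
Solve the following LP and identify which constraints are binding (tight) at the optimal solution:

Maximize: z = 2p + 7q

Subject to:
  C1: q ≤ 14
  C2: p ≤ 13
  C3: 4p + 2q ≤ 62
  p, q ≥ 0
Optimal: p = 8.5, q = 14
Slack at optimum:
  C1: slack = 0 (binding)
  C2: slack = 4.5
  C3: slack = 0 (binding)
  p ≥ 0: p = 8.5
  q ≥ 0: q = 14
Binding constraints: C1, C3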